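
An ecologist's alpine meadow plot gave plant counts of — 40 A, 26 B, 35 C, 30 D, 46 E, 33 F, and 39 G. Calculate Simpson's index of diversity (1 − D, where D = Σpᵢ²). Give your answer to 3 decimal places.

Total N = 40+26+35+30+46+33+39 = 249, so the proportions are 0.16064, 0.10442, 0.14056, 0.12048, 0.18474, 0.13253, 0.15663 (working shown to 5 dp, full precision carried).
D = 0.16064² + 0.10442² + 0.14056² + 0.12048² + 0.18474² + 0.13253² + 0.15663² = 0.02581 + 0.01090 + 0.01976 + 0.01452 + 0.03413 + 0.01756 + 0.02453 = 0.14721.
So 1 − D = 0.85279, i.e. 0.853 to 3 decimal places.

0.853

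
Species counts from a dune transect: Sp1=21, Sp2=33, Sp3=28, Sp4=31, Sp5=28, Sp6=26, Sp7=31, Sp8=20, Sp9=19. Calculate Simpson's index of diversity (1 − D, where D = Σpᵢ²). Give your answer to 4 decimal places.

Total N = 21+33+28+31+28+26+31+20+19 = 237, so the proportions are 0.088608, 0.139241, 0.118143, 0.130802, 0.118143, 0.109705, 0.130802, 0.084388, 0.080169 (working shown to 6 dp, full precision carried).
D = 0.088608² + 0.139241² + 0.118143² + 0.130802² + 0.118143² + 0.109705² + 0.130802² + 0.084388² + 0.080169² = 0.007851 + 0.019388 + 0.013958 + 0.017109 + 0.013958 + 0.012035 + 0.017109 + 0.007121 + 0.006427 = 0.114957.
So 1 − D = 0.885043, i.e. 0.8850 to 4 decimal places.

0.8850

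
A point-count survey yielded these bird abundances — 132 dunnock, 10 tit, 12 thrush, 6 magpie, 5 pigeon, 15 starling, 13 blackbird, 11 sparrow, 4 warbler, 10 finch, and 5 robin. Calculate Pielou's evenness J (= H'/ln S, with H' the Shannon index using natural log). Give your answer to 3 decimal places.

Total N = 132+10+12+6+5+15+13+11+4+10+5 = 223, so the proportions are 0.59193, 0.04484, 0.05381, 0.02691, 0.02242, 0.06726, 0.0583, 0.04933, 0.01794, 0.04484, 0.02242 (working shown to 5 dp, full precision carried).
H' = −Σ pᵢ ln pᵢ = −((-0.31039) + (-0.13922) + (-0.15725) + (-0.09728) + (-0.08515) + (-0.18156) + (-0.16569) + (-0.14844) + (-0.07212) + (-0.13922) + (-0.08515)) = 1.58147.
With S = 11 species, ln S = 2.39790, so J = 1.58147/2.39790 = 0.65952, i.e. 0.660 to 3 decimal places.

0.660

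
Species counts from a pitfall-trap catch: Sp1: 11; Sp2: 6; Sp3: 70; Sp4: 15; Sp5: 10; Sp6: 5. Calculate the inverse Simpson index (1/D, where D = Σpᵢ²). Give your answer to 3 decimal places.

Total N = 11+6+70+15+10+5 = 117, so the proportions are 0.094017, 0.051282, 0.598291, 0.128205, 0.08547, 0.042735 (working shown to 6 dp, full precision carried).
D = 0.094017² + 0.051282² + 0.598291² + 0.128205² + 0.08547² + 0.042735² = 0.008839 + 0.002630 + 0.357952 + 0.016437 + 0.007305 + 0.001826 = 0.394989.
So 1/D = 2.53172, i.e. 2.532 to 3 decimal places.

2.532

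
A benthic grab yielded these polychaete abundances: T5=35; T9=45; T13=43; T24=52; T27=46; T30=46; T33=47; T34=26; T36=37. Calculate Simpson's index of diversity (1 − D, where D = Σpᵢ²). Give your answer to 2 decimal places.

0.89

Total N = 35+45+43+52+46+46+47+26+37 = 377, so the proportions are 0.0928, 0.1194, 0.1141, 0.1379, 0.122, 0.122, 0.1247, 0.069, 0.0981 (working shown to 4 dp, full precision carried).
D = 0.0928² + 0.1194² + 0.1141² + 0.1379² + 0.122² + 0.122² + 0.1247² + 0.069² + 0.0981² = 0.0086 + 0.0142 + 0.0130 + 0.0190 + 0.0149 + 0.0149 + 0.0155 + 0.0048 + 0.0096 = 0.1146.
So 1 − D = 0.8854, i.e. 0.89 to 2 decimal places.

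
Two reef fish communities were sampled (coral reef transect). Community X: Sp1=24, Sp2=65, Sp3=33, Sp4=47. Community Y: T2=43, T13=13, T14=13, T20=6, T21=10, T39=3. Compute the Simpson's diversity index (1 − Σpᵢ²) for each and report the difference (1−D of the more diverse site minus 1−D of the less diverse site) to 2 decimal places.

Community X: N=169, proportions 0.14201, 0.38462, 0.19527, 0.27811, giving 1−D = 0.71643 (working shown to 5 dp, full precision carried).
Community Y: N=88, proportions 0.48864, 0.14773, 0.14773, 0.06818, 0.11364, 0.03409, giving 1−D = 0.69886.
Difference = |0.71643 − 0.69886| = 0.01757, i.e. 0.02 to 2 decimal places.

0.02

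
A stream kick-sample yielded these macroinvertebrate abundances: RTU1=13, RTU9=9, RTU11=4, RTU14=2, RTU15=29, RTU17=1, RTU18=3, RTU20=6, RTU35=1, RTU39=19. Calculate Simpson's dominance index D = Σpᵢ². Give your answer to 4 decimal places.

Total N = 13+9+4+2+29+1+3+6+1+19 = 87, so the proportions are 0.149425, 0.103448, 0.045977, 0.022989, 0.333333, 0.011494, 0.034483, 0.068966, 0.011494, 0.218391 (working shown to 6 dp, full precision carried).
D = 0.149425² + 0.103448² + 0.045977² + 0.022989² + 0.333333² + 0.011494² + 0.034483² + 0.068966² + 0.011494² + 0.218391² = 0.022328 + 0.010702 + 0.002114 + 0.000528 + 0.111111 + 0.000132 + 0.001189 + 0.004756 + 0.000132 + 0.047695 = 0.200687.
To 4 decimal places, D = 0.2007.

0.2007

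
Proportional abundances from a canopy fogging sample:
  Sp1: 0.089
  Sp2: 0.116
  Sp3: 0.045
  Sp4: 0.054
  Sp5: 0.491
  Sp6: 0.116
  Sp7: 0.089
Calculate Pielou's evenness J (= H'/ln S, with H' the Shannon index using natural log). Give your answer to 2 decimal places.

H' = −Σ pᵢ ln pᵢ = −((-0.2153) + (-0.2499) + (-0.1395) + (-0.1576) + (-0.3493) + (-0.2499) + (-0.2153)) = 1.5768 (working shown to 4 dp, full precision carried).
With S = 7 species, ln S = 1.9459, so J = 1.5768/1.9459 = 0.8103, i.e. 0.81 to 2 decimal places.

0.81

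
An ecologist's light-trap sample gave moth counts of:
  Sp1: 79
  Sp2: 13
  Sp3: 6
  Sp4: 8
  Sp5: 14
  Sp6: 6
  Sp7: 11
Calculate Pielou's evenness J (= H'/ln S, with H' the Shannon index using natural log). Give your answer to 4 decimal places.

Total N = 79+13+6+8+14+6+11 = 137, so the proportions are 0.576642, 0.094891, 0.043796, 0.058394, 0.10219, 0.043796, 0.080292 (working shown to 6 dp, full precision carried).
H' = −Σ pᵢ ln pᵢ = −((-0.317461) + (-0.223470) + (-0.137002) + (-0.165871) + (-0.233087) + (-0.137002) + (-0.202503)) = 1.416397.
With S = 7 species, ln S = 1.945910, so J = 1.416397/1.945910 = 0.727884, i.e. 0.7279 to 4 decimal places.

0.7279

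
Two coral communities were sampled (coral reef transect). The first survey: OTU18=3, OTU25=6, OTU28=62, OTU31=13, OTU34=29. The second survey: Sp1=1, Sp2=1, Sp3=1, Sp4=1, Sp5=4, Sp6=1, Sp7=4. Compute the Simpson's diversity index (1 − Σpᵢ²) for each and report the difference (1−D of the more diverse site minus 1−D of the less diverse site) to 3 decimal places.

The first survey: N=113, proportions 0.02655, 0.0531, 0.54867, 0.11504, 0.25664, giving 1−D = 0.61634 (working shown to 5 dp, full precision carried).
The second survey: N=13, proportions 0.07692, 0.07692, 0.07692, 0.07692, 0.30769, 0.07692, 0.30769, giving 1−D = 0.78107.
Difference = |0.61634 − 0.78107| = 0.16473, i.e. 0.165 to 3 decimal places.

0.165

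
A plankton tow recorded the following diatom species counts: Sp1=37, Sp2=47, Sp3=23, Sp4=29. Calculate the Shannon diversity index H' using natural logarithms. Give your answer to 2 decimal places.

1.35

Total N = 37+47+23+29 = 136, so the proportions are 0.2721, 0.3456, 0.1691, 0.2132 (working shown to 4 dp, full precision carried).
Each pᵢ ln pᵢ term: 0.2721×(-1.3017)=-0.3541, 0.3456×(-1.0625)=-0.3672, 0.1691×(-1.7772)=-0.3005, 0.2132×(-1.5454)=-0.3295.
Sum = -1.3514, so H' = 1.35.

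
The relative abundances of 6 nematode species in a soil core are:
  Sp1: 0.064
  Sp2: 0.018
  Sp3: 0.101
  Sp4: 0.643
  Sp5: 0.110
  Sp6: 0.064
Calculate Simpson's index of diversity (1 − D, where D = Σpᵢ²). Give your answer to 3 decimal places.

D = 0.064² + 0.018² + 0.101² + 0.643² + 0.11² + 0.064² = 0.00410 + 0.00032 + 0.01020 + 0.41345 + 0.01210 + 0.00410 = 0.44427 (working shown to 5 dp, full precision carried).
So 1 − D = 0.55573, i.e. 0.556 to 3 decimal places.

0.556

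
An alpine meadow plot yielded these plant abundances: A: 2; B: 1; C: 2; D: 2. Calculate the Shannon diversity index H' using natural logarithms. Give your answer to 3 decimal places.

1.352

Total N = 2+1+2+2 = 7, so the proportions are 0.28571, 0.14286, 0.28571, 0.28571 (working shown to 5 dp, full precision carried).
Each pᵢ ln pᵢ term: 0.28571×(-1.25276)=-0.35793, 0.14286×(-1.94591)=-0.27799, 0.28571×(-1.25276)=-0.35793, 0.28571×(-1.25276)=-0.35793.
Sum = -1.35178, so H' = 1.352.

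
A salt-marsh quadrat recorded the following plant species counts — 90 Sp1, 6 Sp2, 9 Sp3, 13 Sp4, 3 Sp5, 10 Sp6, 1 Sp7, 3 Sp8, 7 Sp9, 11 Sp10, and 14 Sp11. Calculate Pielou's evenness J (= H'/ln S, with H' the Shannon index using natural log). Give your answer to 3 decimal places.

0.697

Total N = 90+6+9+13+3+10+1+3+7+11+14 = 167, so the proportions are 0.53892, 0.03593, 0.05389, 0.07784, 0.01796, 0.05988, 0.00599, 0.01796, 0.04192, 0.06587, 0.08383 (working shown to 5 dp, full precision carried).
H' = −Σ pᵢ ln pᵢ = −((-0.33315) + (-0.11951) + (-0.15741) + (-0.19874) + (-0.07220) + (-0.16859) + (-0.03065) + (-0.07220) + (-0.13296) + (-0.17917) + (-0.20782)) = 1.67239.
With S = 11 species, ln S = 2.39790, so J = 1.67239/2.39790 = 0.69744, i.e. 0.697 to 3 decimal places.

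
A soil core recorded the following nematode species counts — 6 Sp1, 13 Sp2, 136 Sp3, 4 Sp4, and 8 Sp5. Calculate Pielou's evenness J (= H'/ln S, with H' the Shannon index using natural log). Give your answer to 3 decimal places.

0.448

Total N = 6+13+136+4+8 = 167, so the proportions are 0.03593, 0.07784, 0.81437, 0.02395, 0.0479 (working shown to 5 dp, full precision carried).
H' = −Σ pᵢ ln pᵢ = −((-0.11951) + (-0.19874) + (-0.16722) + (-0.08938) + (-0.14556)) = 0.72041.
With S = 5 species, ln S = 1.60944, so J = 0.72041/1.60944 = 0.44762, i.e. 0.448 to 3 decimal places.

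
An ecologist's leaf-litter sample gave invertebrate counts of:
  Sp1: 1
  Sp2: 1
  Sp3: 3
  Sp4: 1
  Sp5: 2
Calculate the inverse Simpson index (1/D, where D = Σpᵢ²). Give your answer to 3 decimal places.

4.000

Total N = 1+1+3+1+2 = 8, so the proportions are 0.125, 0.125, 0.375, 0.125, 0.25 (working shown to 7 dp, full precision carried).
D = 0.125² + 0.125² + 0.375² + 0.125² + 0.25² = 0.0156250 + 0.0156250 + 0.1406250 + 0.0156250 + 0.0625000 = 0.2500000.
So 1/D = 4.00000, i.e. 4.000 to 3 decimal places.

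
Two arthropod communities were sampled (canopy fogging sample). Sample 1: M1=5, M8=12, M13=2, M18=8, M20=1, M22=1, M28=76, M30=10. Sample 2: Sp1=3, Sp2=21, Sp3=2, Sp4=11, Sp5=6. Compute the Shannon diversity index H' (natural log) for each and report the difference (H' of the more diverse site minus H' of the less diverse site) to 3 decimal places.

0.105

Sample 1: N=115, proportions 0.04348, 0.10435, 0.01739, 0.06957, 0.0087, 0.0087, 0.66087, 0.08696, giving H' = 1.19668 (working shown to 5 dp, full precision carried).
Sample 2: N=43, proportions 0.06977, 0.48837, 0.04651, 0.25581, 0.13953, giving H' = 1.30203.
Difference = |1.19668 − 1.30203| = 0.10535, i.e. 0.105 to 3 decimal places.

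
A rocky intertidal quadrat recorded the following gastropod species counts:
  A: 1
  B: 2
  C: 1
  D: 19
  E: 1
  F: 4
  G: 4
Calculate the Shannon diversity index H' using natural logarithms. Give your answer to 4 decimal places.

1.3276

Total N = 1+2+1+19+1+4+4 = 32, so the proportions are 0.03125, 0.0625, 0.03125, 0.59375, 0.03125, 0.125, 0.125 (working shown to 6 dp, full precision carried).
Each pᵢ ln pᵢ term: 0.03125×(-3.465736)=-0.108304, 0.0625×(-2.772589)=-0.173287, 0.03125×(-3.465736)=-0.108304, 0.59375×(-0.521297)=-0.309520, 0.03125×(-3.465736)=-0.108304, 0.125×(-2.079442)=-0.259930, 0.125×(-2.079442)=-0.259930.
Sum = -1.327580, so H' = 1.3276.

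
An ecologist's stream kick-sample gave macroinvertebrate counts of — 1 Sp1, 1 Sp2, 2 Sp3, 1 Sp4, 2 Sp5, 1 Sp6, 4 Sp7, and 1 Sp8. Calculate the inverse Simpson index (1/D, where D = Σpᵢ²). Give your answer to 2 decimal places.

5.83

Total N = 1+1+2+1+2+1+4+1 = 13, so the proportions are 0.076923, 0.076923, 0.153846, 0.076923, 0.153846, 0.076923, 0.307692, 0.076923 (working shown to 6 dp, full precision carried).
D = 0.076923² + 0.076923² + 0.153846² + 0.076923² + 0.153846² + 0.076923² + 0.307692² + 0.076923² = 0.005917 + 0.005917 + 0.023669 + 0.005917 + 0.023669 + 0.005917 + 0.094675 + 0.005917 = 0.171598.
So 1/D = 5.8276, i.e. 5.83 to 2 decimal places.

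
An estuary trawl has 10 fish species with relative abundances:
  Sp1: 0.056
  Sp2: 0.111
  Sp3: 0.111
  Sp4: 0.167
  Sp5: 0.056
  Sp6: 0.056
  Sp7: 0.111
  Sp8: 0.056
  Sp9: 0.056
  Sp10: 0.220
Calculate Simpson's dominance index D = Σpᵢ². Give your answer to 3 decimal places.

0.129

D = 0.056² + 0.111² + 0.111² + 0.167² + 0.056² + 0.056² + 0.111² + 0.056² + 0.056² + 0.22² = 0.00314 + 0.01232 + 0.01232 + 0.02789 + 0.00314 + 0.00314 + 0.01232 + 0.00314 + 0.00314 + 0.04840 = 0.12893 (working shown to 5 dp, full precision carried).
To 3 decimal places, D = 0.129.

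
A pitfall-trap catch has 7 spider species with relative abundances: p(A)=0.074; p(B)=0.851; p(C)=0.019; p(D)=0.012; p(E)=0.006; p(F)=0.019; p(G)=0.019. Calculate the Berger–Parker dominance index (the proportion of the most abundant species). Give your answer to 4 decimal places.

0.8510

The largest proportion is 0.851, i.e. d = 0.8510 to 4 decimal places.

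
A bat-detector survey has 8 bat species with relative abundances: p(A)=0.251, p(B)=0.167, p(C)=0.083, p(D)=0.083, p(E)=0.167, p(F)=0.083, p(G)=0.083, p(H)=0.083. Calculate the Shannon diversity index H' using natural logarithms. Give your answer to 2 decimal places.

Each pᵢ ln pᵢ term (working shown to 4 dp, full precision carried): 0.251×(-1.3823)=-0.3470, 0.167×(-1.7898)=-0.2989, 0.083×(-2.4889)=-0.2066, 0.083×(-2.4889)=-0.2066, 0.167×(-1.7898)=-0.2989, 0.083×(-2.4889)=-0.2066, 0.083×(-2.4889)=-0.2066, 0.083×(-2.4889)=-0.2066.
Sum = -1.9776, so H' = 1.98.

1.98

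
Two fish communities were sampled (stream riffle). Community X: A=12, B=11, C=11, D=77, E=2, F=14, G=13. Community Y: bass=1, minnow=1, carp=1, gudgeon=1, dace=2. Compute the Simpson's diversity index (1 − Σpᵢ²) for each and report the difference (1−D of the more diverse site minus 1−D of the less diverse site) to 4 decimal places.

Community X: N=140, proportions 0.085714, 0.078571, 0.078571, 0.55, 0.014286, 0.1, 0.092857, giving 1−D = 0.658980 (working shown to 6 dp, full precision carried).
Community Y: N=6, proportions 0.166667, 0.166667, 0.166667, 0.166667, 0.333333, giving 1−D = 0.777778.
Difference = |0.658980 − 0.777778| = 0.118798, i.e. 0.1188 to 4 decimal places.

0.1188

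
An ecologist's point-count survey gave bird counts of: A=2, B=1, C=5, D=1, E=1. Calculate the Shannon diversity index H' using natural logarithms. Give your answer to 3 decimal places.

Total N = 2+1+5+1+1 = 10, so the proportions are 0.2, 0.1, 0.5, 0.1, 0.1 (working shown to 5 dp, full precision carried).
Each pᵢ ln pᵢ term: 0.2×(-1.60944)=-0.32189, 0.1×(-2.30259)=-0.23026, 0.5×(-0.69315)=-0.34657, 0.1×(-2.30259)=-0.23026, 0.1×(-2.30259)=-0.23026.
Sum = -1.35924, so H' = 1.359.

1.359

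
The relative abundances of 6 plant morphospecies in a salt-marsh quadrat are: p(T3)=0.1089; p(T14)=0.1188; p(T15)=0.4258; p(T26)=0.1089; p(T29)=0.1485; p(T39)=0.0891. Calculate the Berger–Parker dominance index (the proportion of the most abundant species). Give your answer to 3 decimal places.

0.426

The largest proportion is 0.4258, i.e. d = 0.426 to 3 decimal places.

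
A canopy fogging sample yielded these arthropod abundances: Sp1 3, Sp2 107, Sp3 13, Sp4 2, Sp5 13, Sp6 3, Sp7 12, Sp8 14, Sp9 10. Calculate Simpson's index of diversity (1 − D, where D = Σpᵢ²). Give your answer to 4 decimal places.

0.6090

Total N = 3+107+13+2+13+3+12+14+10 = 177, so the proportions are 0.016949, 0.60452, 0.073446, 0.011299, 0.073446, 0.016949, 0.067797, 0.079096, 0.056497 (working shown to 6 dp, full precision carried).
D = 0.016949² + 0.60452² + 0.073446² + 0.011299² + 0.073446² + 0.016949² + 0.067797² + 0.079096² + 0.056497² = 0.000287 + 0.365444 + 0.005394 + 0.000128 + 0.005394 + 0.000287 + 0.004596 + 0.006256 + 0.003192 = 0.390980.
So 1 − D = 0.609020, i.e. 0.6090 to 4 decimal places.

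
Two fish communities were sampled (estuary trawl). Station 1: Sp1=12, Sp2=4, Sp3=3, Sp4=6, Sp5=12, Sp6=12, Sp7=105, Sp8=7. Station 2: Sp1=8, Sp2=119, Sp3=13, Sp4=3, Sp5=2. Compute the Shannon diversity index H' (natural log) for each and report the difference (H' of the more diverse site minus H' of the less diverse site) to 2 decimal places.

Station 1: N=161, proportions 0.0745, 0.0248, 0.0186, 0.0373, 0.0745, 0.0745, 0.6522, 0.0435, giving H' = 1.2843 (working shown to 4 dp, full precision carried).
Station 2: N=145, proportions 0.0552, 0.8207, 0.0897, 0.0207, 0.0138, giving H' = 0.6776.
Difference = |1.2843 − 0.6776| = 0.6067, i.e. 0.61 to 2 decimal places.

0.61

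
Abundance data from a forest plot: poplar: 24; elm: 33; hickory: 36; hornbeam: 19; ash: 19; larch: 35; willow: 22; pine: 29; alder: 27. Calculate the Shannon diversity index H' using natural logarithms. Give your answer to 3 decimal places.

Total N = 24+33+36+19+19+35+22+29+27 = 244, so the proportions are 0.09836, 0.13525, 0.14754, 0.07787, 0.07787, 0.14344, 0.09016, 0.11885, 0.11066 (working shown to 5 dp, full precision carried).
Each pᵢ ln pᵢ term: 0.09836×(-2.31911)=-0.22811, 0.13525×(-2.00066)=-0.27058, 0.14754×(-1.91365)=-0.28234, 0.07787×(-2.55273)=-0.19878, 0.07787×(-2.55273)=-0.19878, 0.14344×(-1.94182)=-0.27854, 0.09016×(-2.40613)=-0.21695, 0.11885×(-2.12987)=-0.25314, 0.11066×(-2.20133)=-0.24359.
Sum = -2.17080, so H' = 2.171.

2.171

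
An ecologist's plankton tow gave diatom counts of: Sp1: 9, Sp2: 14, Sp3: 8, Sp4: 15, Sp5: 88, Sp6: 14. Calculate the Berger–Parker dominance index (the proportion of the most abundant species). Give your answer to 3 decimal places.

Total N = 9+14+8+15+88+14 = 148, so the proportions are 0.06081, 0.09459, 0.05405, 0.10135, 0.59459, 0.09459 (working shown to 5 dp, full precision carried).
The largest proportion is 0.59459, i.e. d = 0.595 to 3 decimal places.

0.595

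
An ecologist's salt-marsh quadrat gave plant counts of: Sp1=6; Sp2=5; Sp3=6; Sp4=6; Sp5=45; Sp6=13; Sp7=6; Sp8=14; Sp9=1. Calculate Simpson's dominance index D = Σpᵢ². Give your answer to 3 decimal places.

0.246

Total N = 6+5+6+6+45+13+6+14+1 = 102, so the proportions are 0.05882, 0.04902, 0.05882, 0.05882, 0.44118, 0.12745, 0.05882, 0.13725, 0.0098 (working shown to 5 dp, full precision carried).
D = 0.05882² + 0.04902² + 0.05882² + 0.05882² + 0.44118² + 0.12745² + 0.05882² + 0.13725² + 0.0098² = 0.00346 + 0.00240 + 0.00346 + 0.00346 + 0.19464 + 0.01624 + 0.00346 + 0.01884 + 0.00010 = 0.24606.
To 3 decimal places, D = 0.246.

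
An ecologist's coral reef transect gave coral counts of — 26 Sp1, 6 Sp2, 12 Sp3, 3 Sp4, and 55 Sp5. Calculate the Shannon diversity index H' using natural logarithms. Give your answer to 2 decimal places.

1.20

Total N = 26+6+12+3+55 = 102, so the proportions are 0.2549, 0.0588, 0.1176, 0.0294, 0.5392 (working shown to 4 dp, full precision carried).
Each pᵢ ln pᵢ term: 0.2549×(-1.3669)=-0.3484, 0.0588×(-2.8332)=-0.1667, 0.1176×(-2.1401)=-0.2518, 0.0294×(-3.5264)=-0.1037, 0.5392×(-0.6176)=-0.3330.
Sum = -1.2036, so H' = 1.20.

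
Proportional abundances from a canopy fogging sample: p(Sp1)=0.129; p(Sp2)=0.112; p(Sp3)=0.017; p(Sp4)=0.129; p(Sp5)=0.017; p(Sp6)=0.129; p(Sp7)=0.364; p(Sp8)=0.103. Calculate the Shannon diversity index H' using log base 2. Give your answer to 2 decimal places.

Each pᵢ log₂ pᵢ term (working shown to 4 dp, full precision carried): 0.129×(-2.9546)=-0.3811, 0.112×(-3.1584)=-0.3537, 0.017×(-5.8783)=-0.0999, 0.129×(-2.9546)=-0.3811, 0.017×(-5.8783)=-0.0999, 0.129×(-2.9546)=-0.3811, 0.364×(-1.4580)=-0.5307, 0.103×(-3.2793)=-0.3378.
Sum = -2.5655, so H' = 2.57.

2.57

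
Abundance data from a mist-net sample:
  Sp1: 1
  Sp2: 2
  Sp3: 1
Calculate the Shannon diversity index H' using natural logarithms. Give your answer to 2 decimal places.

1.04

Total N = 1+2+1 = 4, so the proportions are 0.25, 0.5, 0.25 (working shown to 4 dp, full precision carried).
Each pᵢ ln pᵢ term: 0.25×(-1.3863)=-0.3466, 0.5×(-0.6931)=-0.3466, 0.25×(-1.3863)=-0.3466.
Sum = -1.0397, so H' = 1.04.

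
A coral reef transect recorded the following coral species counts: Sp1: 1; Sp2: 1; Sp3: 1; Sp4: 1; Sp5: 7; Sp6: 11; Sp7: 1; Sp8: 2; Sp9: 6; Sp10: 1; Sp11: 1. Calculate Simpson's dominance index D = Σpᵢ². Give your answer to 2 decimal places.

Total N = 1+1+1+1+7+11+1+2+6+1+1 = 33, so the proportions are 0.0303, 0.0303, 0.0303, 0.0303, 0.2121, 0.3333, 0.0303, 0.0606, 0.1818, 0.0303, 0.0303 (working shown to 4 dp, full precision carried).
D = 0.0303² + 0.0303² + 0.0303² + 0.0303² + 0.2121² + 0.3333² + 0.0303² + 0.0606² + 0.1818² + 0.0303² + 0.0303² = 0.0009 + 0.0009 + 0.0009 + 0.0009 + 0.0450 + 0.1111 + 0.0009 + 0.0037 + 0.0331 + 0.0009 + 0.0009 = 0.1993.
To 2 decimal places, D = 0.20.

0.20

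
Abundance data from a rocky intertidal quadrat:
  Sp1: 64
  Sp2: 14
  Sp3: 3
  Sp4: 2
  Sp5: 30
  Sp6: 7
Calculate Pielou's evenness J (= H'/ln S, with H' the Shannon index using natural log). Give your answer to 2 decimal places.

0.70

Total N = 64+14+3+2+30+7 = 120, so the proportions are 0.5333, 0.1167, 0.025, 0.0167, 0.25, 0.0583 (working shown to 4 dp, full precision carried).
H' = −Σ pᵢ ln pᵢ = −((-0.3353) + (-0.2507) + (-0.0922) + (-0.0682) + (-0.3466) + (-0.1658)) = 1.2587.
With S = 6 species, ln S = 1.7918, so J = 1.2587/1.7918 = 0.7025, i.e. 0.70 to 2 decimal places.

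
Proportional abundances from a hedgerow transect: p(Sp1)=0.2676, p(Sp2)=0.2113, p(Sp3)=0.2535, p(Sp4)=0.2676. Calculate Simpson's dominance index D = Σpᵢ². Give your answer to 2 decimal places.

0.25

D = 0.2676² + 0.2113² + 0.2535² + 0.2676² = 0.0716 + 0.0446 + 0.0643 + 0.0716 = 0.2521 (working shown to 4 dp, full precision carried).
To 2 decimal places, D = 0.25.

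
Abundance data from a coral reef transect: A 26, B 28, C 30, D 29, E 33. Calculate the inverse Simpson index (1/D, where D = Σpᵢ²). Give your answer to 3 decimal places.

Total N = 26+28+30+29+33 = 146, so the proportions are 0.1780822, 0.1917808, 0.2054795, 0.1986301, 0.2260274 (working shown to 7 dp, full precision carried).
D = 0.1780822² + 0.1917808² + 0.2054795² + 0.1986301² + 0.2260274² = 0.0317133 + 0.0367799 + 0.0422218 + 0.0394539 + 0.0510884 = 0.2012573.
So 1/D = 4.96876, i.e. 4.969 to 3 decimal places.

4.969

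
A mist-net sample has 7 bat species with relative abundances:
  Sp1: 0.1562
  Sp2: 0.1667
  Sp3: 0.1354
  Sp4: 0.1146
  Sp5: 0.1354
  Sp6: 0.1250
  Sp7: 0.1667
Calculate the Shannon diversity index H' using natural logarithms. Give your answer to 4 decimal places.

1.9370

Each pᵢ ln pᵢ term (working shown to 6 dp, full precision carried): 0.1562×(-1.856618)=-0.290004, 0.1667×(-1.791559)=-0.298653, 0.1354×(-1.999522)=-0.270735, 0.1146×(-2.166307)=-0.248259, 0.1354×(-1.999522)=-0.270735, 0.125×(-2.079442)=-0.259930, 0.1667×(-1.791559)=-0.298653.
Sum = -1.936969, so H' = 1.9370.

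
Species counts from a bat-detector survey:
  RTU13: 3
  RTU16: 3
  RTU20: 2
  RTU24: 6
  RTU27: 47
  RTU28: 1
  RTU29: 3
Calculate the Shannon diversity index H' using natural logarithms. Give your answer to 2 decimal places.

Total N = 3+3+2+6+47+1+3 = 65, so the proportions are 0.0462, 0.0462, 0.0308, 0.0923, 0.7231, 0.0154, 0.0462 (working shown to 4 dp, full precision carried).
Each pᵢ ln pᵢ term: 0.0462×(-3.0758)=-0.1420, 0.0462×(-3.0758)=-0.1420, 0.0308×(-3.4812)=-0.1071, 0.0923×(-2.3826)=-0.2199, 0.7231×(-0.3242)=-0.2345, 0.0154×(-4.1744)=-0.0642, 0.0462×(-3.0758)=-0.1420.
Sum = -1.0516, so H' = 1.05.

1.05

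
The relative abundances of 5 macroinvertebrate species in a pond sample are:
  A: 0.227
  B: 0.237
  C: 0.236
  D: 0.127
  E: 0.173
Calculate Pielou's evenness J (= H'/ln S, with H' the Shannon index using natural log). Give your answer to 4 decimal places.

0.9843

H' = −Σ pᵢ ln pᵢ = −((-0.336597) + (-0.341208) + (-0.340766) + (-0.262073) + (-0.303522)) = 1.584166 (working shown to 6 dp, full precision carried).
With S = 5 species, ln S = 1.609438, so J = 1.584166/1.609438 = 0.984298, i.e. 0.9843 to 4 decimal places.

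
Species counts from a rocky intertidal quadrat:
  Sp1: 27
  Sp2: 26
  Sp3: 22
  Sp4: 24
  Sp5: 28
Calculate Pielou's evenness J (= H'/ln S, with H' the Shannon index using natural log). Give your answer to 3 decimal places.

Total N = 27+26+22+24+28 = 127, so the proportions are 0.2126, 0.20472, 0.17323, 0.18898, 0.22047 (working shown to 5 dp, full precision carried).
H' = −Σ pᵢ ln pᵢ = −((-0.32918) + (-0.32471) + (-0.30369) + (-0.31486) + (-0.33335)) = 1.60579.
With S = 5 species, ln S = 1.60944, so J = 1.60579/1.60944 = 0.99774, i.e. 0.998 to 3 decimal places.

0.998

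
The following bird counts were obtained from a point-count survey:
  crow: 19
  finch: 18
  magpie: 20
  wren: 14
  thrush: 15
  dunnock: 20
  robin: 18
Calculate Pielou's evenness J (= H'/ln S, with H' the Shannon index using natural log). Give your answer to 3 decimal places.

Total N = 19+18+20+14+15+20+18 = 124, so the proportions are 0.15323, 0.14516, 0.16129, 0.1129, 0.12097, 0.16129, 0.14516 (working shown to 5 dp, full precision carried).
H' = −Σ pᵢ ln pᵢ = −((-0.28743) + (-0.28015) + (-0.29428) + (-0.24627) + (-0.25551) + (-0.29428) + (-0.28015)) = 1.93807.
With S = 7 species, ln S = 1.94591, so J = 1.93807/1.94591 = 0.99597, i.e. 0.996 to 3 decimal places.

0.996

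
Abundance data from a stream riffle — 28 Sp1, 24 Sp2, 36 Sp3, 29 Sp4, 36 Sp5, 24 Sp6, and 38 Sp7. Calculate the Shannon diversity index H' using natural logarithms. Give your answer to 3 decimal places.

1.930

Total N = 28+24+36+29+36+24+38 = 215, so the proportions are 0.13023, 0.11163, 0.16744, 0.13488, 0.16744, 0.11163, 0.17674 (working shown to 5 dp, full precision carried).
Each pᵢ ln pᵢ term: 0.13023×(-2.03843)=-0.26547, 0.11163×(-2.19258)=-0.24475, 0.16744×(-1.78712)=-0.29924, 0.13488×(-2.00334)=-0.27022, 0.16744×(-1.78712)=-0.29924, 0.11163×(-2.19258)=-0.24475, 0.17674×(-1.73305)=-0.30631.
Sum = -1.92998, so H' = 1.930.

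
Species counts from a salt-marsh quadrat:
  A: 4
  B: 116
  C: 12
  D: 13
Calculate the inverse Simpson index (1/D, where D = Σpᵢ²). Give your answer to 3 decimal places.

Total N = 4+116+12+13 = 145, so the proportions are 0.027586, 0.8, 0.082759, 0.089655 (working shown to 6 dp, full precision carried).
D = 0.027586² + 0.8² + 0.082759² + 0.089655² = 0.000761 + 0.640000 + 0.006849 + 0.008038 = 0.655648.
So 1/D = 1.52521, i.e. 1.525 to 3 decimal places.

1.525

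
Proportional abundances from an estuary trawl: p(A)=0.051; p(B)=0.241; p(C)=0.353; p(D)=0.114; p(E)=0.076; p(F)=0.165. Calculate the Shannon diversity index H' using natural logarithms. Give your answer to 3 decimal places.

1.603

Each pᵢ ln pᵢ term (working shown to 5 dp, full precision carried): 0.051×(-2.97593)=-0.15177, 0.241×(-1.42296)=-0.34293, 0.353×(-1.04129)=-0.36757, 0.114×(-2.17156)=-0.24756, 0.076×(-2.57702)=-0.19585, 0.165×(-1.80181)=-0.29730.
Sum = -1.60299, so H' = 1.603.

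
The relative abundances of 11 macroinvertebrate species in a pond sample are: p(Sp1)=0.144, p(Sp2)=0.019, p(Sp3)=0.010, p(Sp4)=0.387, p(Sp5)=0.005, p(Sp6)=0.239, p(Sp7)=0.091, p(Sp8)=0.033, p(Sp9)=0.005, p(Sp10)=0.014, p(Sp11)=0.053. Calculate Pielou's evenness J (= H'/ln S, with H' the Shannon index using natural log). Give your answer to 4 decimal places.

H' = −Σ pᵢ ln pᵢ = −((-0.279064) + (-0.075303) + (-0.046052) + (-0.367391) + (-0.026492) + (-0.342079) + (-0.218118) + (-0.112571) + (-0.026492) + (-0.059762) + (-0.155686)) = 1.709007 (working shown to 6 dp, full precision carried).
With S = 11 species, ln S = 2.397895, so J = 1.709007/2.397895 = 0.712711, i.e. 0.7127 to 4 decimal places.

0.7127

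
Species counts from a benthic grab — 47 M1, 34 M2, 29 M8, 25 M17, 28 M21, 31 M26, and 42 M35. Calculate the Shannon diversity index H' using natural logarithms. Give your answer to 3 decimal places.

Total N = 47+34+29+25+28+31+42 = 236, so the proportions are 0.19915, 0.14407, 0.12288, 0.10593, 0.11864, 0.13136, 0.17797 (working shown to 5 dp, full precision carried).
Each pᵢ ln pᵢ term: 0.19915×(-1.61368)=-0.32137, 0.14407×(-1.93747)=-0.27913, 0.12288×(-2.09654)=-0.25763, 0.10593×(-2.24496)=-0.23781, 0.11864×(-2.13163)=-0.25290, 0.13136×(-2.02984)=-0.26663, 0.17797×(-1.72616)=-0.30720.
Sum = -1.92267, so H' = 1.923.

1.923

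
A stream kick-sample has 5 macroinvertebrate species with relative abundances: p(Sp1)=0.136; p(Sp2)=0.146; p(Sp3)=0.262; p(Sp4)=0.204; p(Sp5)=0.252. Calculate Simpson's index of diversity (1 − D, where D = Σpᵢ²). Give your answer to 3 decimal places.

D = 0.136² + 0.146² + 0.262² + 0.204² + 0.252² = 0.01850 + 0.02132 + 0.06864 + 0.04162 + 0.06350 = 0.21358 (working shown to 5 dp, full precision carried).
So 1 − D = 0.78642, i.e. 0.786 to 3 decimal places.

0.786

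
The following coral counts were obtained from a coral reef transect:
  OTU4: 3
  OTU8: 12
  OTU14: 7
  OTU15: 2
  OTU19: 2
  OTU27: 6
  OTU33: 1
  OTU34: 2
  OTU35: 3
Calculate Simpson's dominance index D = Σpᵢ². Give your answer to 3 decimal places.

0.180

Total N = 3+12+7+2+2+6+1+2+3 = 38, so the proportions are 0.07895, 0.31579, 0.18421, 0.05263, 0.05263, 0.15789, 0.02632, 0.05263, 0.07895 (working shown to 5 dp, full precision carried).
D = 0.07895² + 0.31579² + 0.18421² + 0.05263² + 0.05263² + 0.15789² + 0.02632² + 0.05263² + 0.07895² = 0.00623 + 0.09972 + 0.03393 + 0.00277 + 0.00277 + 0.02493 + 0.00069 + 0.00277 + 0.00623 = 0.18006.
To 3 decimal places, D = 0.180.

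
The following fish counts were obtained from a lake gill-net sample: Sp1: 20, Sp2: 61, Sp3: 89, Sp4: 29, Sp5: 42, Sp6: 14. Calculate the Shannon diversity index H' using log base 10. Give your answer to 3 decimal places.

Total N = 20+61+89+29+42+14 = 255, so the proportions are 0.07843, 0.23922, 0.34902, 0.11373, 0.16471, 0.0549 (working shown to 5 dp, full precision carried).
Each pᵢ log₁₀ pᵢ term: 0.07843×(-1.10551)=-0.08671, 0.23922×(-0.62121)=-0.14860, 0.34902×(-0.45715)=-0.15955, 0.11373×(-0.94414)=-0.10737, 0.16471×(-0.78329)=-0.12901, 0.0549×(-1.26041)=-0.06920.
Sum = -0.70045, so H' = 0.700.

0.700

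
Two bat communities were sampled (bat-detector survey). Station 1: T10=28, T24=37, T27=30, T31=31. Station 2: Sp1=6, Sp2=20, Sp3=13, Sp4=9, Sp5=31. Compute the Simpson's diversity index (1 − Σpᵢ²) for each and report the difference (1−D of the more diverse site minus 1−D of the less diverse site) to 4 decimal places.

Station 1: N=126, proportions 0.222222, 0.293651, 0.238095, 0.246032, giving 1−D = 0.747166 (working shown to 6 dp, full precision carried).
Station 2: N=79, proportions 0.075949, 0.253165, 0.164557, 0.113924, 0.392405, giving 1−D = 0.736100.
Difference = |0.747166 − 0.736100| = 0.011066, i.e. 0.0111 to 4 decimal places.

0.0111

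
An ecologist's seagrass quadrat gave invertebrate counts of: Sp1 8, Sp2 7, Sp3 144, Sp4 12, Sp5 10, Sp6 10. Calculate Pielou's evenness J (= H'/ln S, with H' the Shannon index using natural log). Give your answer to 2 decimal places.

0.53

Total N = 8+7+144+12+10+10 = 191, so the proportions are 0.0419, 0.0366, 0.7539, 0.0628, 0.0524, 0.0524 (working shown to 4 dp, full precision carried).
H' = −Σ pᵢ ln pᵢ = −((-0.1329) + (-0.1212) + (-0.2130) + (-0.1739) + (-0.1544) + (-0.1544)) = 0.9498.
With S = 6 species, ln S = 1.7918, so J = 0.9498/1.7918 = 0.5301, i.e. 0.53 to 2 decimal places.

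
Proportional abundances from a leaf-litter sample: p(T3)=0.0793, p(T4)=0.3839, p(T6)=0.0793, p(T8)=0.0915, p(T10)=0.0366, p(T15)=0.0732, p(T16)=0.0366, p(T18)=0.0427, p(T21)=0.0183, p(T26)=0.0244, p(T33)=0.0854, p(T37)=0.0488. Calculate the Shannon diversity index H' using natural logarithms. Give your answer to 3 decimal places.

2.078

Each pᵢ ln pᵢ term (working shown to 5 dp, full precision carried): 0.0793×(-2.53452)=-0.20099, 0.3839×(-0.95737)=-0.36754, 0.0793×(-2.53452)=-0.20099, 0.0915×(-2.39142)=-0.21881, 0.0366×(-3.30771)=-0.12106, 0.0732×(-2.61456)=-0.19139, 0.0366×(-3.30771)=-0.12106, 0.0427×(-3.15356)=-0.13466, 0.0183×(-4.00085)=-0.07322, 0.0244×(-3.71317)=-0.09060, 0.0854×(-2.46041)=-0.21012, 0.0488×(-3.02002)=-0.14738.
Sum = -2.07780, so H' = 2.078.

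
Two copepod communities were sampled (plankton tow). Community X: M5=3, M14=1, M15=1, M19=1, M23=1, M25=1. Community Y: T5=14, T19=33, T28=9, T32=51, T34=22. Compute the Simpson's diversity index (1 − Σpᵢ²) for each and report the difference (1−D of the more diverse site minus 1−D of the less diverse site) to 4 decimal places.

0.0487

Community X: N=8, proportions 0.375, 0.125, 0.125, 0.125, 0.125, 0.125, giving 1−D = 0.781250 (working shown to 6 dp, full precision carried).
Community Y: N=129, proportions 0.108527, 0.255814, 0.069767, 0.395349, 0.170543, giving 1−D = 0.732528.
Difference = |0.781250 − 0.732528| = 0.048722, i.e. 0.0487 to 4 decimal places.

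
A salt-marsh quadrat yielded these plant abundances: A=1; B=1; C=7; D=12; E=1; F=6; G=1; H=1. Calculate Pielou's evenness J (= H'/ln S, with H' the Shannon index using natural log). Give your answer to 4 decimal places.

Total N = 1+1+7+12+1+6+1+1 = 30, so the proportions are 0.033333, 0.033333, 0.233333, 0.4, 0.033333, 0.2, 0.033333, 0.033333 (working shown to 6 dp, full precision carried).
H' = −Σ pᵢ ln pᵢ = −((-0.113373) + (-0.113373) + (-0.339567) + (-0.366516) + (-0.113373) + (-0.321888) + (-0.113373) + (-0.113373)) = 1.594837.
With S = 8 species, ln S = 2.079442, so J = 1.594837/2.079442 = 0.766955, i.e. 0.7670 to 4 decimal places.

0.7670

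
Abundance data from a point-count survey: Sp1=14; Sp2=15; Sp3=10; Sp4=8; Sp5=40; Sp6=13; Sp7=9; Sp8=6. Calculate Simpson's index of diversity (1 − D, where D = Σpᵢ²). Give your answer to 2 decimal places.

Total N = 14+15+10+8+40+13+9+6 = 115, so the proportions are 0.1217, 0.1304, 0.087, 0.0696, 0.3478, 0.113, 0.0783, 0.0522 (working shown to 4 dp, full precision carried).
D = 0.1217² + 0.1304² + 0.087² + 0.0696² + 0.3478² + 0.113² + 0.0783² + 0.0522² = 0.0148 + 0.0170 + 0.0076 + 0.0048 + 0.1210 + 0.0128 + 0.0061 + 0.0027 = 0.1868.
So 1 − D = 0.8132, i.e. 0.81 to 2 decimal places.

0.81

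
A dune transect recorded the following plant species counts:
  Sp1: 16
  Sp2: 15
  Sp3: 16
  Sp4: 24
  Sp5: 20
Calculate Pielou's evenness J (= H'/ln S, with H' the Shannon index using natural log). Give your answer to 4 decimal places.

0.9897

Total N = 16+15+16+24+20 = 91, so the proportions are 0.175824, 0.164835, 0.175824, 0.263736, 0.21978 (working shown to 6 dp, full precision carried).
H' = −Σ pᵢ ln pᵢ = −((-0.305630) + (-0.297166) + (-0.305630) + (-0.351509) + (-0.332995)) = 1.592931.
With S = 5 species, ln S = 1.609438, so J = 1.592931/1.609438 = 0.989743, i.e. 0.9897 to 4 decimal places.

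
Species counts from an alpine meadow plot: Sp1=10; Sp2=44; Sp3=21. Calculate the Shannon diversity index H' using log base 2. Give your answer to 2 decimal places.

1.35

Total N = 10+44+21 = 75, so the proportions are 0.1333, 0.5867, 0.28 (working shown to 4 dp, full precision carried).
Each pᵢ log₂ pᵢ term: 0.1333×(-2.9069)=-0.3876, 0.5867×(-0.7694)=-0.4514, 0.28×(-1.8365)=-0.5142.
Sum = -1.3532, so H' = 1.35.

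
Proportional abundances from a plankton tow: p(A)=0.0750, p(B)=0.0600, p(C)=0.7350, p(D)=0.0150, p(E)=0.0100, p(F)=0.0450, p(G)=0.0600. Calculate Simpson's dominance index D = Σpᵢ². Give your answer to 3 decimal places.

D = 0.075² + 0.06² + 0.735² + 0.015² + 0.01² + 0.045² + 0.06² = 0.00562 + 0.00360 + 0.54022 + 0.00022 + 0.00010 + 0.00202 + 0.00360 = 0.55540 (working shown to 5 dp, full precision carried).
To 3 decimal places, D = 0.555.

0.555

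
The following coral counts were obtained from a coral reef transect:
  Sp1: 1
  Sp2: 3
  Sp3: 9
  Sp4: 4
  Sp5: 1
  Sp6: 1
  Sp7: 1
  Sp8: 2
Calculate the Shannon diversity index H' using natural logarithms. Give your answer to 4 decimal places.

1.7273

Total N = 1+3+9+4+1+1+1+2 = 22, so the proportions are 0.045455, 0.136364, 0.409091, 0.181818, 0.045455, 0.045455, 0.045455, 0.090909 (working shown to 6 dp, full precision carried).
Each pᵢ ln pᵢ term: 0.045455×(-3.091042)=-0.140502, 0.136364×(-1.992430)=-0.271695, 0.409091×(-0.893818)=-0.365653, 0.181818×(-1.704748)=-0.309954, 0.045455×(-3.091042)=-0.140502, 0.045455×(-3.091042)=-0.140502, 0.045455×(-3.091042)=-0.140502, 0.090909×(-2.397895)=-0.217990.
Sum = -1.727300, so H' = 1.7273.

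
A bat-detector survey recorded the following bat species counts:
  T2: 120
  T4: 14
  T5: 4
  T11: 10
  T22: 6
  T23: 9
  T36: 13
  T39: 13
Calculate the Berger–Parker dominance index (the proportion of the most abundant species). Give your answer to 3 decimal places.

0.635

Total N = 120+14+4+10+6+9+13+13 = 189, so the proportions are 0.63492, 0.07407, 0.02116, 0.05291, 0.03175, 0.04762, 0.06878, 0.06878 (working shown to 5 dp, full precision carried).
The largest proportion is 0.63492, i.e. d = 0.635 to 3 decimal places.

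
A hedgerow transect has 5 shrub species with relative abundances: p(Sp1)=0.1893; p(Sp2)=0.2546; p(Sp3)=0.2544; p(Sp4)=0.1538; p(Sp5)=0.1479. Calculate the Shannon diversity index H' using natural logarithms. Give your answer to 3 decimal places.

1.582

Each pᵢ ln pᵢ term (working shown to 5 dp, full precision carried): 0.1893×(-1.66442)=-0.31508, 0.2546×(-1.36806)=-0.34831, 0.2544×(-1.36885)=-0.34823, 0.1538×(-1.87210)=-0.28793, 0.1479×(-1.91122)=-0.28267.
Sum = -1.58222, so H' = 1.582.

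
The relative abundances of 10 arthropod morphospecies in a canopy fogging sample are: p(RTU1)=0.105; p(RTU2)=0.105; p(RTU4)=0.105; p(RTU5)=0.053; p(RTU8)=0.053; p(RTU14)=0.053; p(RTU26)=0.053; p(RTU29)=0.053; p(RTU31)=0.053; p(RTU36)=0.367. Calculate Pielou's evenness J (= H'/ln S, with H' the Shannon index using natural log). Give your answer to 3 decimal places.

0.874

H' = −Σ pᵢ ln pᵢ = −((-0.23665) + (-0.23665) + (-0.23665) + (-0.15569) + (-0.15569) + (-0.15569) + (-0.15569) + (-0.15569) + (-0.15569) + (-0.36788)) = 2.01194 (working shown to 5 dp, full precision carried).
With S = 10 species, ln S = 2.30259, so J = 2.01194/2.30259 = 0.87377, i.e. 0.874 to 3 decimal places.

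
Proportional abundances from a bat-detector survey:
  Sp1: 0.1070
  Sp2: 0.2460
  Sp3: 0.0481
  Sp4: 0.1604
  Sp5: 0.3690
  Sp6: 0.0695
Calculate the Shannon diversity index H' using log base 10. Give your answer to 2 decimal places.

0.68

Each pᵢ log₁₀ pᵢ term (working shown to 4 dp, full precision carried): 0.107×(-0.9706)=-0.1039, 0.246×(-0.6091)=-0.1498, 0.0481×(-1.3179)=-0.0634, 0.1604×(-0.7948)=-0.1275, 0.369×(-0.4330)=-0.1598, 0.0695×(-1.1580)=-0.0805.
Sum = -0.6848, so H' = 0.68.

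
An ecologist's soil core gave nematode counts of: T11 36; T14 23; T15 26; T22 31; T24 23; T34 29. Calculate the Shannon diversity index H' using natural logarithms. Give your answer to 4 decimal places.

Total N = 36+23+26+31+23+29 = 168, so the proportions are 0.214286, 0.136905, 0.154762, 0.184524, 0.136905, 0.172619 (working shown to 6 dp, full precision carried).
Each pᵢ ln pᵢ term: 0.214286×(-1.540445)=-0.330095, 0.136905×(-1.988470)=-0.272231, 0.154762×(-1.865867)=-0.288765, 0.184524×(-1.689977)=-0.311841, 0.136905×(-1.988470)=-0.272231, 0.172619×(-1.756668)=-0.303234.
Sum = -1.778398, so H' = 1.7784.

1.7784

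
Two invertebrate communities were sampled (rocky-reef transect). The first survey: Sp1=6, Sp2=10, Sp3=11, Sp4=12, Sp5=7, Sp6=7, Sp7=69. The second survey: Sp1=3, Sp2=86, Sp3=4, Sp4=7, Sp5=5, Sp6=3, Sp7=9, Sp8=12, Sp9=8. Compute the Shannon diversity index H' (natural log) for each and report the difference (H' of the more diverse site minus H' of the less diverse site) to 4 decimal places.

0.0549

The first survey: N=122, proportions 0.04918, 0.081967, 0.090164, 0.098361, 0.057377, 0.057377, 0.565574, giving H' = 1.448544 (working shown to 6 dp, full precision carried).
The second survey: N=137, proportions 0.021898, 0.627737, 0.029197, 0.051095, 0.036496, 0.021898, 0.065693, 0.087591, 0.058394, giving H' = 1.393640.
Difference = |1.448544 − 1.393640| = 0.054904, i.e. 0.0549 to 4 decimal places.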